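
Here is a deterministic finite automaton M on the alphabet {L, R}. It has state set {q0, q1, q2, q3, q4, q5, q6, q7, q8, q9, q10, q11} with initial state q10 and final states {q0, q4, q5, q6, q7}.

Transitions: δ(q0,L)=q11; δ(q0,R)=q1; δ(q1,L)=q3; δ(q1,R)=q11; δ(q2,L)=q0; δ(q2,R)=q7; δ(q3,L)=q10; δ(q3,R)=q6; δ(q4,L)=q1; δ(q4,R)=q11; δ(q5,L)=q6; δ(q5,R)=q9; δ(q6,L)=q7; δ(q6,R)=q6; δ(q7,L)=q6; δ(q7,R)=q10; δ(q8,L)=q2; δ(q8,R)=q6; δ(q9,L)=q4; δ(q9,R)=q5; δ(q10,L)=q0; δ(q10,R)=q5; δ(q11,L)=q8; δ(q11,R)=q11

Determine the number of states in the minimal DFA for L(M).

6

P0 = {q0,q4,q5,q6,q7} | {q1,q2,q3,q8,q9,q10,q11}.
On input L, block {q0,q4,q5,q6,q7} splits into {q5,q6,q7} and {q0,q4}.
Refine {q5,q6,q7} on symbol R: members go to different blocks, giving {q5,q7} and {q6}.
Refine {q1,q2,q3,q8,q9,q10,q11} on symbol L: members go to different blocks, giving {q1,q3,q8,q11} and {q2,q9,q10}.
Split {q1,q3,q8,q11} by δ(·,L) → {q1,q11} and {q3,q8}.
The partition is now stable with 6 blocks: {q5,q7} | {q1,q11} | {q0,q4} | {q6} | {q2,q9,q10} | {q3,q8}.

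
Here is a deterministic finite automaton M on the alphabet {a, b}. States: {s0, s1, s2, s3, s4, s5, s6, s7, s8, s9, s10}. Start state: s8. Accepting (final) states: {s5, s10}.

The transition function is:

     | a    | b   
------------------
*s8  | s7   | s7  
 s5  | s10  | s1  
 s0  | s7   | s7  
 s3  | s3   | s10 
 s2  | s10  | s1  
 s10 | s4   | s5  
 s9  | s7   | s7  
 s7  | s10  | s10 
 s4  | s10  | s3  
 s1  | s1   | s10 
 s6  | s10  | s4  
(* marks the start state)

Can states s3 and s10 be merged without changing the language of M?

No

States {s0,s2,s6,s9} cannot be reached from the start state, so discard them.
Initial partition by acceptance: {s5,s10} | {s1,s3,s4,s7,s8}.
Split {s5,s10} by δ(·,a) → {s5} and {s10}.
On input a, block {s1,s3,s4,s7,s8} splits into {s1,s3,s8} and {s4,s7}.
Split {s1,s3,s8} by δ(·,a) → {s1,s3} and {s8}.
On input b, block {s4,s7} splits into {s4} and {s7}.
Stable partition: {s5} | {s1,s3} | {s10} | {s4} | {s8} | {s7} — 6 equivalence classes.
s3 and s10 end up in different blocks, so they are distinguishable. For instance, the string 'ε' is accepted from only s10.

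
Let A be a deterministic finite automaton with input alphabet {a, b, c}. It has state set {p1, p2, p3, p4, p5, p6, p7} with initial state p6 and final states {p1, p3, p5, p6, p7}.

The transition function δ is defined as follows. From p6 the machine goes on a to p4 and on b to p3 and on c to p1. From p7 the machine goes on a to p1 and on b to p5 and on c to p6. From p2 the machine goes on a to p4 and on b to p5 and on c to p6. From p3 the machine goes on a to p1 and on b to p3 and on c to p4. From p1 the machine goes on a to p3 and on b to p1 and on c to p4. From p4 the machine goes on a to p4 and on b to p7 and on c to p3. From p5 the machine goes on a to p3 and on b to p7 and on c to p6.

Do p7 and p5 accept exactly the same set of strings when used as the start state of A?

First remove the unreachable states {p2}; 6 states remain.
P0 = {p1,p3,p5,p6,p7} | {p4}.
Split {p1,p3,p5,p6,p7} by δ(·,a) → {p1,p3,p5,p7} and {p6}.
On input c, block {p1,p3,p5,p7} splits into {p1,p3} and {p5,p7}.
Stable partition: {p1,p3} | {p4} | {p6} | {p5,p7} — 4 equivalence classes.
p7 and p5 lie in the same block of the stable partition, so they are equivalent — no string distinguishes them.

Yes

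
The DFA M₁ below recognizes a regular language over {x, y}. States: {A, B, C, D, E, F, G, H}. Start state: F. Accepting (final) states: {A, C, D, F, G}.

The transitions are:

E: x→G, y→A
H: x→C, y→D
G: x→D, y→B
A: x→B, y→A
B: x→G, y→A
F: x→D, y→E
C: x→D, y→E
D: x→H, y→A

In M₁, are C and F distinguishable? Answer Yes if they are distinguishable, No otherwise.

No

Start with accepting vs non-accepting: {A,C,D,F,G} | {B,E,H}.
Split {A,C,D,F,G} by δ(·,x) → {C,F,G} and {A,D}.
Stable partition: {C,F,G} | {B,E,H} | {A,D} — 3 equivalence classes.
C and F lie in the same block of the stable partition, so they are equivalent — no string distinguishes them.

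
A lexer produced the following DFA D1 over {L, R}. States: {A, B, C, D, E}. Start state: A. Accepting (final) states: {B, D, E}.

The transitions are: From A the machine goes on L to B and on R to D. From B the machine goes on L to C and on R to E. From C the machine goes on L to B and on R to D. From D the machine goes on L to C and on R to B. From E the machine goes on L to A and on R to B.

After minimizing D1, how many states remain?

2

Every state is reachable, so we keep all 5.
P0 = {B,D,E} | {A,C}.
Stable partition: {B,D,E} | {A,C} — 2 equivalence classes.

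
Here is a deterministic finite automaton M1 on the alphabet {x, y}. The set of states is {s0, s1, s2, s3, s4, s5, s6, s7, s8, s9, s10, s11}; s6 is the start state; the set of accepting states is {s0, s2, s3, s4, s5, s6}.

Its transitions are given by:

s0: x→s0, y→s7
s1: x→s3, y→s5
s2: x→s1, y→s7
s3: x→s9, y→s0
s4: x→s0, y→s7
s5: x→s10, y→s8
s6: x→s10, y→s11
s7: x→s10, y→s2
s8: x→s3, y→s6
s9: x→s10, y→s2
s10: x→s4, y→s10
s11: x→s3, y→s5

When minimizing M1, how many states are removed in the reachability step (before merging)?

A breadth-first search from the start state visits every state.

0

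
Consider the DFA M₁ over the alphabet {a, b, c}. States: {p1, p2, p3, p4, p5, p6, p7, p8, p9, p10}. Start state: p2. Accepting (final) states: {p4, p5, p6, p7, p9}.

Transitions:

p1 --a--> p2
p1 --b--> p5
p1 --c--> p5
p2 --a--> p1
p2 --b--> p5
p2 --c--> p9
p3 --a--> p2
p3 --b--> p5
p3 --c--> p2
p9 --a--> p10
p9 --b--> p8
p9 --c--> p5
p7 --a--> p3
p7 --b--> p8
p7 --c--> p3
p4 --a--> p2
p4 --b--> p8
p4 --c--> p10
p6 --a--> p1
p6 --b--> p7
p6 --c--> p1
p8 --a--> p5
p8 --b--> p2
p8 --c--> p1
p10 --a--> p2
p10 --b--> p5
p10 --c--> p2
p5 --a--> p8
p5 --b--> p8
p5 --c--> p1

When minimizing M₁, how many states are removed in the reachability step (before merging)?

No path from p2 leads to p3, p4, p6, p7; the other 6 states are all reachable.

4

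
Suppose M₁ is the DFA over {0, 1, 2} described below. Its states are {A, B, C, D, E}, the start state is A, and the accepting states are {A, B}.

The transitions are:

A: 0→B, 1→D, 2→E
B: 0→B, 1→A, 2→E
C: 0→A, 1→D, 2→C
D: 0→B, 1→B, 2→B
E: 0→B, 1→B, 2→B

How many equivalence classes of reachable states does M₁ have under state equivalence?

3

States {C} cannot be reached from the start state, so discard them.
P0 = {A,B} | {D,E}.
Refine {A,B} on symbol 1: members go to different blocks, giving {A} and {B}.
Stable partition: {A} | {D,E} | {B} — 3 equivalence classes.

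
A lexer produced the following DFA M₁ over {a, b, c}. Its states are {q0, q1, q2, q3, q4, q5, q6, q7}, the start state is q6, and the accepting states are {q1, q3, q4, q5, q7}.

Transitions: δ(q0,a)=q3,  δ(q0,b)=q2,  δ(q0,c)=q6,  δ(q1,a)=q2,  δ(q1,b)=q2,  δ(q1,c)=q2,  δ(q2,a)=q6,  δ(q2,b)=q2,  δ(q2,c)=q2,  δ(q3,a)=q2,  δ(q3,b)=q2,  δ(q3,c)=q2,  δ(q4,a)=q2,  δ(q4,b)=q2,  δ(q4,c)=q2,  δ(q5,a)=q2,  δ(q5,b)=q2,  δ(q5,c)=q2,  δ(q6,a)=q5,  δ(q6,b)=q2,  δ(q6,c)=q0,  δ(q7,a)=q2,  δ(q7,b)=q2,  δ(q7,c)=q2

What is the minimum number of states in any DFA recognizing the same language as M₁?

First remove the unreachable states {q1,q4,q7}; 5 states remain.
P0 = {q3,q5} | {q0,q2,q6}.
Split {q0,q2,q6} by δ(·,a) → {q0,q6} and {q2}.
The partition is now stable with 3 blocks: {q3,q5} | {q0,q6} | {q2}.

3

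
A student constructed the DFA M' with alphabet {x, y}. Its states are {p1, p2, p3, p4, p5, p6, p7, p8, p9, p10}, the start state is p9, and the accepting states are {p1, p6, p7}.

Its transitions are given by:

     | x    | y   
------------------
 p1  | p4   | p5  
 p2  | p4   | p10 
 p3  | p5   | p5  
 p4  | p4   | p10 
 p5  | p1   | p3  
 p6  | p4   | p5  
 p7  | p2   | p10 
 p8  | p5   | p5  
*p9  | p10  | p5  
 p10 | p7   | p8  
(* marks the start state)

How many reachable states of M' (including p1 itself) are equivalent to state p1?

2

States {p6} cannot be reached from the start state, so discard them.
Initial partition by acceptance: {p1,p7} | {p2,p3,p4,p5,p8,p9,p10}.
On input x, block {p2,p3,p4,p5,p8,p9,p10} splits into {p2,p3,p4,p8,p9} and {p5,p10}.
On input x, block {p2,p3,p4,p8,p9} splits into {p3,p8,p9} and {p2,p4}.
No further refinement is possible. Final partition (4 blocks): {p1,p7} | {p3,p8,p9} | {p5,p10} | {p2,p4}.
State p1 belongs to the block {p1,p7}, which has 2 states.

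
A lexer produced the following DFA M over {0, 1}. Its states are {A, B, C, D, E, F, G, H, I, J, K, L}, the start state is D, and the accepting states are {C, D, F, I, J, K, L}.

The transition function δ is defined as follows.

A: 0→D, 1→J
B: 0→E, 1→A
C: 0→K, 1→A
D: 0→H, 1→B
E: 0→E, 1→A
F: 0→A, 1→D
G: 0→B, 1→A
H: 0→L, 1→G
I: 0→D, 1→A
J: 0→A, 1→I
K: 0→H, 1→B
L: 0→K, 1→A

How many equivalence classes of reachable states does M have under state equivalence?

First remove the unreachable states {C,F}; 10 states remain.
Initial partition by acceptance: {D,I,J,K,L} | {A,B,E,G,H}.
On input 0, block {D,I,J,K,L} splits into {D,J,K} and {I,L}.
On input 1, block {D,J,K} splits into {D,K} and {J}.
Split {A,B,E,G,H} by δ(·,0) → {B,E,G} and {A} and {H}.
No further refinement is possible. Final partition (6 blocks): {D,K} | {B,E,G} | {I,L} | {J} | {A} | {H}.

6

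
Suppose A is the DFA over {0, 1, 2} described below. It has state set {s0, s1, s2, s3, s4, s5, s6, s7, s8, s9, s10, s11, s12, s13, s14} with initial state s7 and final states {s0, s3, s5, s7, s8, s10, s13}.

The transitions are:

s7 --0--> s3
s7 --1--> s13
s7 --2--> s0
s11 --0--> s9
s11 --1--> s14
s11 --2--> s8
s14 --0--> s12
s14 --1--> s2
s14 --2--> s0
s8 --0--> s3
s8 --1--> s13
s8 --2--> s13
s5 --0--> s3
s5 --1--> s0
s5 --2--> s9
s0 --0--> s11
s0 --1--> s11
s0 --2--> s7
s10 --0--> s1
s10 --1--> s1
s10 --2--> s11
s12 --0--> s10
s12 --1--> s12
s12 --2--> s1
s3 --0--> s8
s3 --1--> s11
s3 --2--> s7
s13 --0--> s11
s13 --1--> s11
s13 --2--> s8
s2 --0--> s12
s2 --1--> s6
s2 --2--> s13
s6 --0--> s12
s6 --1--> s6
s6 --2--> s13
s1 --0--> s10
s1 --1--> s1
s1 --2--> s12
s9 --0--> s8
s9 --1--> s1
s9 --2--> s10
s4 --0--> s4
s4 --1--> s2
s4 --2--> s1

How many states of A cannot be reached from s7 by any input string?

Starting at s7 and following transitions, the reachable set is {s0, s1, s2, s3, s6, s7, s8, s9, s10, s11, s12, s13, s14}. That leaves s4, s5 unreachable — 2 in total.

2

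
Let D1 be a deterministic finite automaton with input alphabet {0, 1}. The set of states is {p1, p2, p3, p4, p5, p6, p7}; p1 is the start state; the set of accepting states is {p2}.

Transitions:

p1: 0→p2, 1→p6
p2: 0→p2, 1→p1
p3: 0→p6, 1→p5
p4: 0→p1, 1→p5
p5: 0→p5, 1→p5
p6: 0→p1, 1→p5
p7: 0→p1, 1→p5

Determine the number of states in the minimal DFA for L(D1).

4

First remove the unreachable states {p3,p4,p7}; 4 states remain.
Initial partition by acceptance: {p2} | {p1,p5,p6}.
Split {p1,p5,p6} by δ(·,0) → {p5,p6} and {p1}.
Refine {p5,p6} on symbol 0: members go to different blocks, giving {p5} and {p6}.
No further refinement is possible. Final partition (4 blocks): {p2} | {p5} | {p1} | {p6}.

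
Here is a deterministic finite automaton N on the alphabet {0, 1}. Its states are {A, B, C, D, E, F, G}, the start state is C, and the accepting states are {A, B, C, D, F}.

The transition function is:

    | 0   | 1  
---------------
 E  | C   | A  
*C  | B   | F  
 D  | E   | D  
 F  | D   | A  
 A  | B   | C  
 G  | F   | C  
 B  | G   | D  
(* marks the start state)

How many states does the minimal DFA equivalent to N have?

All states are reachable from the start state.
Start with accepting vs non-accepting: {A,B,C,D,F} | {E,G}.
On input 0, block {A,B,C,D,F} splits into {A,C,F} and {B,D}.
Stable partition: {A,C,F} | {E,G} | {B,D} — 3 equivalence classes.

3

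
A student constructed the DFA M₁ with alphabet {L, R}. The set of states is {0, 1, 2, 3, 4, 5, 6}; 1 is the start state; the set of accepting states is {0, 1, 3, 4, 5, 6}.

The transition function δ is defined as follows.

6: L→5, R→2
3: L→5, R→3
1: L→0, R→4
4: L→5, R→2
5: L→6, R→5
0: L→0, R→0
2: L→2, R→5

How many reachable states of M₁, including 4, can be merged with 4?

2

First remove the unreachable states {3}; 6 states remain.
Start with accepting vs non-accepting: {0,1,4,5,6} | {2}.
Refine {0,1,4,5,6} on symbol R: members go to different blocks, giving {0,1,5} and {4,6}.
Split {0,1,5} by δ(·,L) → {0,1} and {5}.
Refine {0,1} on symbol R: members go to different blocks, giving {0} and {1}.
The partition is now stable with 5 blocks: {0} | {2} | {4,6} | {5} | {1}.
State 4 belongs to the block {4,6}, which has 2 states.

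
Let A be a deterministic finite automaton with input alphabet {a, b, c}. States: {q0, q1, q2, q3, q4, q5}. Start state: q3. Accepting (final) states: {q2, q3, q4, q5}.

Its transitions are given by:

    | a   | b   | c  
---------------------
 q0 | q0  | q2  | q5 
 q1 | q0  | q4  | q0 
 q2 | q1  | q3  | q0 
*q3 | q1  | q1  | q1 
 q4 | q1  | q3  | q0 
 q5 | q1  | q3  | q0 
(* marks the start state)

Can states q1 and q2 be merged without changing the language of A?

Every state is reachable, so we keep all 6.
Initial partition by acceptance: {q2,q3,q4,q5} | {q0,q1}.
Refine {q2,q3,q4,q5} on symbol b: members go to different blocks, giving {q2,q4,q5} and {q3}.
On input c, block {q0,q1} splits into {q0} and {q1}.
Stable partition: {q2,q4,q5} | {q0} | {q3} | {q1} — 4 equivalence classes.
q1 and q2 end up in different blocks, so they are distinguishable. For instance, the string 'ε' is accepted from only q2.

No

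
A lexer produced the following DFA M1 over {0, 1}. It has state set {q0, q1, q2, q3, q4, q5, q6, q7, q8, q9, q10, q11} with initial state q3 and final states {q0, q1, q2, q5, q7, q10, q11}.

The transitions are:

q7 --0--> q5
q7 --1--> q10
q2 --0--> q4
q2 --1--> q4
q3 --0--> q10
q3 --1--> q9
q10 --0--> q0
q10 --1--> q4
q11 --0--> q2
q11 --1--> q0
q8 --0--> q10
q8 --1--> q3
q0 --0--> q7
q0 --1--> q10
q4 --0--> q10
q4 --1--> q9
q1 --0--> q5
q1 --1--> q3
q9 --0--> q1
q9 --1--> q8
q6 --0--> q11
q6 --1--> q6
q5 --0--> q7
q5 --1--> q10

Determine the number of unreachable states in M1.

No path from q3 leads to q2, q6, q11; the other 9 states are all reachable.

3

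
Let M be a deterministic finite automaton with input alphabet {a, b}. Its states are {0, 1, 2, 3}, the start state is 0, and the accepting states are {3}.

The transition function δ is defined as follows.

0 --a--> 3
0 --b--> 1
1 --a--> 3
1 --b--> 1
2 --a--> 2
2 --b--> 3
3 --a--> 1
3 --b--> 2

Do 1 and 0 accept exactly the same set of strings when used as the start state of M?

Yes

All states are reachable from the start state.
P0 = {3} | {0,1,2}.
Refine {0,1,2} on symbol a: members go to different blocks, giving {0,1} and {2}.
The partition is now stable with 3 blocks: {3} | {0,1} | {2}.
1 and 0 lie in the same block of the stable partition, so they are equivalent — no string distinguishes them.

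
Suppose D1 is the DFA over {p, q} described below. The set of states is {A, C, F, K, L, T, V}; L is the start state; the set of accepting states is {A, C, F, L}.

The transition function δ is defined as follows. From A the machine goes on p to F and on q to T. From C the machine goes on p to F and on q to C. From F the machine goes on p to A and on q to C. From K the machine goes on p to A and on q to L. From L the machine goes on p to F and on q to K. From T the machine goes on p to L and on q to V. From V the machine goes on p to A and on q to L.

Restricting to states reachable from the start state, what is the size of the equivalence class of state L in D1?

Start with accepting vs non-accepting: {A,C,F,L} | {K,T,V}.
Refine {A,C,F,L} on symbol q: members go to different blocks, giving {A,L} and {C,F}.
On input q, block {K,T,V} splits into {K,V} and {T}.
Split {A,L} by δ(·,q) → {L} and {A}.
On input p, block {C,F} splits into {F} and {C}.
The partition is now stable with 6 blocks: {L} | {K,V} | {F} | {T} | {A} | {C}.
State L belongs to the block {L}, which has 1 states.

1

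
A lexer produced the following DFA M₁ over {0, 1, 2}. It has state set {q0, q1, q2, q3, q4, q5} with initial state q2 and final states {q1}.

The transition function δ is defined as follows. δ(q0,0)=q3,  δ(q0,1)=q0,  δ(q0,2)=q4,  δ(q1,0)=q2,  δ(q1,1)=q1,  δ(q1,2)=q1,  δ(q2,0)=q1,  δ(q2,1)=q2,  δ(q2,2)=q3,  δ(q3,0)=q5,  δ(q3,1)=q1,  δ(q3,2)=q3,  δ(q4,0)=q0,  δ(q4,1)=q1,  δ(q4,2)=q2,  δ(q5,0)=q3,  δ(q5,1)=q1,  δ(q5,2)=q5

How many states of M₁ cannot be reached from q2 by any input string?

BFS from q2 reaches {q1, q2, q3, q5}; the 2 state(s) q0, q4 are never visited.

2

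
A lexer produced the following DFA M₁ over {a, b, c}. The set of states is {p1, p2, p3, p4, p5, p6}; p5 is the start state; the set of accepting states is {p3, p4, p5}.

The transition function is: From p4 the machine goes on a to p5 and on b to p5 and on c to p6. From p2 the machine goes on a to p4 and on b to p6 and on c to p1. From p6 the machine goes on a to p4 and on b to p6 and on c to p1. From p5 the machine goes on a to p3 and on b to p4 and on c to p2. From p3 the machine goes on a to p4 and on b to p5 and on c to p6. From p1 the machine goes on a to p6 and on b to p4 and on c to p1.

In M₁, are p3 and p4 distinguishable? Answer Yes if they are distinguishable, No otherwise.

Every state is reachable, so we keep all 6.
Start with accepting vs non-accepting: {p3,p4,p5} | {p1,p2,p6}.
Split {p1,p2,p6} by δ(·,a) → {p2,p6} and {p1}.
The partition is now stable with 3 blocks: {p3,p4,p5} | {p2,p6} | {p1}.
p3 and p4 lie in the same block of the stable partition, so they are equivalent — no string distinguishes them.

No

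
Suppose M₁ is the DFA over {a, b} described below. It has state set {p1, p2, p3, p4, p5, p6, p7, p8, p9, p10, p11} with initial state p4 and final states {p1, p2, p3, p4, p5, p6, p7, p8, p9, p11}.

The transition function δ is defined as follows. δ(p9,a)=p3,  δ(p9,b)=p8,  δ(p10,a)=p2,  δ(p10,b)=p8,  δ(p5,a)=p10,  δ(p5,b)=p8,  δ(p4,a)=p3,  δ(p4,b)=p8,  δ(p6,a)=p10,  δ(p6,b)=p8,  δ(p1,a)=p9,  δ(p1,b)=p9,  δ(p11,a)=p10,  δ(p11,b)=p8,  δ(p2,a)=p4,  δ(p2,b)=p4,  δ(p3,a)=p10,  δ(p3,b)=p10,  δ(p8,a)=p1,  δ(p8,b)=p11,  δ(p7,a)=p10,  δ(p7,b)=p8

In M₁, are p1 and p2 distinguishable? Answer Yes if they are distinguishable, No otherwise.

Reachable states from the start: {p1,p2,p3,p4,p8,p9,p10,p11}. Unreachable: {p5,p6,p7} — drop them.
Start with accepting vs non-accepting: {p1,p2,p3,p4,p8,p9,p11} | {p10}.
Split {p1,p2,p3,p4,p8,p9,p11} by δ(·,a) → {p1,p2,p4,p8,p9} and {p3,p11}.
On input a, block {p1,p2,p4,p8,p9} splits into {p1,p2,p8} and {p4,p9}.
Refine {p1,p2,p8} on symbol a: members go to different blocks, giving {p1,p2} and {p8}.
On input b, block {p3,p11} splits into {p3} and {p11}.
Stable partition: {p1,p2} | {p10} | {p3} | {p4,p9} | {p8} | {p11} — 6 equivalence classes.
p1 and p2 lie in the same block of the stable partition, so they are equivalent — no string distinguishes them.

No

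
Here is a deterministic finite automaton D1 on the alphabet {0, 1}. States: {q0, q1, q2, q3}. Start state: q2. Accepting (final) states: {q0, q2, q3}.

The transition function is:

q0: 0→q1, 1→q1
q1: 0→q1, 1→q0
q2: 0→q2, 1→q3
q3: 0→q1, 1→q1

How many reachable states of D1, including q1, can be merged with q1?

1

Every state is reachable, so we keep all 4.
Start with accepting vs non-accepting: {q0,q2,q3} | {q1}.
On input 0, block {q0,q2,q3} splits into {q0,q3} and {q2}.
No further refinement is possible. Final partition (3 blocks): {q0,q3} | {q1} | {q2}.
State q1 belongs to the block {q1}, which has 1 states.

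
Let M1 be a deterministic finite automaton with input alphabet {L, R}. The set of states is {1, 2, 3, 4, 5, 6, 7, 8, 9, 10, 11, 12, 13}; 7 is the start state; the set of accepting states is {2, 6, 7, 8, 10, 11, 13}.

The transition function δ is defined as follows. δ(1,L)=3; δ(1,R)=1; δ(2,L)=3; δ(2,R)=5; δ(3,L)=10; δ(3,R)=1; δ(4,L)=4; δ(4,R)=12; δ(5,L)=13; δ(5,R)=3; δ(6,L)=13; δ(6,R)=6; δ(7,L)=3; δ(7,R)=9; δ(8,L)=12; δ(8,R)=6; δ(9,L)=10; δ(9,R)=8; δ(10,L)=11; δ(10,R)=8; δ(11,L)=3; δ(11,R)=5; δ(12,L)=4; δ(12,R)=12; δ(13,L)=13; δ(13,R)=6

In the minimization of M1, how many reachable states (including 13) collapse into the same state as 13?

First remove the unreachable states {2}; 12 states remain.
Initial partition by acceptance: {6,7,8,10,11,13} | {1,3,4,5,9,12}.
Refine {6,7,8,10,11,13} on symbol L: members go to different blocks, giving {6,10,13} and {7,8,11}.
On input L, block {6,10,13} splits into {6,13} and {10}.
On input L, block {1,3,4,5,9,12} splits into {1,4,12} and {3,9} and {5}.
On input L, block {1,4,12} splits into {4,12} and {1}.
Refine {7,8,11} on symbol L: members go to different blocks, giving {7,11} and {8}.
Split {7,11} by δ(·,R) → {7} and {11}.
Refine {3,9} on symbol R: members go to different blocks, giving {3} and {9}.
Stable partition: {6,13} | {4,12} | {7} | {10} | {3} | {5} | {1} | {8} | {11} | {9} — 10 equivalence classes.
The equivalence class containing 13 is {6,13}, of size 2.

2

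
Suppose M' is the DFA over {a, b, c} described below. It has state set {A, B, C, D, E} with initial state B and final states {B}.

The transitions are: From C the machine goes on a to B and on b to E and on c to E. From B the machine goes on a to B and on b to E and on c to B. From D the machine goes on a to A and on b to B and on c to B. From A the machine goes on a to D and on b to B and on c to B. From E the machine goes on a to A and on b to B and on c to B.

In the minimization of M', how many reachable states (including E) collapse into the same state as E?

3

First remove the unreachable states {C}; 4 states remain.
Start with accepting vs non-accepting: {B} | {A,D,E}.
The partition is now stable with 2 blocks: {B} | {A,D,E}.
State E belongs to the block {A,D,E}, which has 3 states.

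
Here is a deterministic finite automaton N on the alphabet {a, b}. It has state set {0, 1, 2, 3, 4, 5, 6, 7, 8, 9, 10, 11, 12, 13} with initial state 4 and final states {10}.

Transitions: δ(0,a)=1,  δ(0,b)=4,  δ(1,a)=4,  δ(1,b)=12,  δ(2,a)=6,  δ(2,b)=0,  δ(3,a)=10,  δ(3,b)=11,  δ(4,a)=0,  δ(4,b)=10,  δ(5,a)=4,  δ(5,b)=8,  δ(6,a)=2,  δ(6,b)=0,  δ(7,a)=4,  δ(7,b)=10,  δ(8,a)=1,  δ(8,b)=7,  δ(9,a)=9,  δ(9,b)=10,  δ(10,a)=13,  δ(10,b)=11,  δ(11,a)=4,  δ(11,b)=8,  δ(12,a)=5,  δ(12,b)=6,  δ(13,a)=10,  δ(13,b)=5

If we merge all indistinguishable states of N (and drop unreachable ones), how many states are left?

10

States {3,9} cannot be reached from the start state, so discard them.
Start with accepting vs non-accepting: {10} | {0,1,2,4,5,6,7,8,11,12,13}.
Split {0,1,2,4,5,6,7,8,11,12,13} by δ(·,a) → {0,1,2,4,5,6,7,8,11,12} and {13}.
Split {0,1,2,4,5,6,7,8,11,12} by δ(·,b) → {0,1,2,5,6,8,11,12} and {4,7}.
Split {0,1,2,5,6,8,11,12} by δ(·,a) → {0,2,6,8,12} and {1,5,11}.
Split {0,2,6,8,12} by δ(·,a) → {0,8,12} and {2,6}.
On input b, block {0,8,12} splits into {0,8} and {12}.
Split {4,7} by δ(·,a) → {4} and {7}.
Refine {0,8} on symbol b: members go to different blocks, giving {0} and {8}.
Split {1,5,11} by δ(·,b) → {5,11} and {1}.
The partition is now stable with 10 blocks: {10} | {0} | {13} | {4} | {5,11} | {2,6} | {12} | {7} | {8} | {1}.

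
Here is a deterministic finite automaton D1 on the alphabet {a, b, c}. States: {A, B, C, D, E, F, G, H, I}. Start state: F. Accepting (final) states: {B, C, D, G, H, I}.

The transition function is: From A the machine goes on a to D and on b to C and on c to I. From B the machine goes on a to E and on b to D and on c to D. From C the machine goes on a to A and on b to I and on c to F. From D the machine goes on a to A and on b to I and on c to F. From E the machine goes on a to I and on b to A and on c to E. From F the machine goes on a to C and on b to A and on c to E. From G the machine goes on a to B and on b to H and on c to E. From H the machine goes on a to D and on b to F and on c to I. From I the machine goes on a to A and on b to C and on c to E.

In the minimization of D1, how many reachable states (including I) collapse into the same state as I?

3

Reachable states from the start: {A,C,D,E,F,I}. Unreachable: {B,G,H} — drop them.
P0 = {C,D,I} | {A,E,F}.
On input b, block {A,E,F} splits into {E,F} and {A}.
Stable partition: {C,D,I} | {E,F} | {A} — 3 equivalence classes.
State I belongs to the block {C,D,I}, which has 3 states.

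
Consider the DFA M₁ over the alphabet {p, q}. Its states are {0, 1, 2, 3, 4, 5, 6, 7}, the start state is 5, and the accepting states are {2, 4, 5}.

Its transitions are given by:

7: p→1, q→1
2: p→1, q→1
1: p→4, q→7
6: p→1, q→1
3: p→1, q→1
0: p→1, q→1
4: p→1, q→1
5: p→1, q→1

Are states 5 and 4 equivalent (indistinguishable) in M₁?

States {0,2,3,6} cannot be reached from the start state, so discard them.
Initial partition by acceptance: {4,5} | {1,7}.
Split {1,7} by δ(·,p) → {1} and {7}.
No further refinement is possible. Final partition (3 blocks): {4,5} | {1} | {7}.
5 and 4 lie in the same block of the stable partition, so they are equivalent — no string distinguishes them.

Yes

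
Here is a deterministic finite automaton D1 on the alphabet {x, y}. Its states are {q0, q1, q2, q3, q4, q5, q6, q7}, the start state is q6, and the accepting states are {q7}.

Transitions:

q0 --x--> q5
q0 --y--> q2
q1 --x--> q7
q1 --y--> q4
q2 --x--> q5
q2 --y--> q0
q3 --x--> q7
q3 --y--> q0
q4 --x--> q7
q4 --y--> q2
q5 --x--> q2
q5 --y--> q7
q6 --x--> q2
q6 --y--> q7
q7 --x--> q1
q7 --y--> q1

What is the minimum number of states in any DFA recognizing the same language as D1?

5

States {q3} cannot be reached from the start state, so discard them.
Start with accepting vs non-accepting: {q7} | {q0,q1,q2,q4,q5,q6}.
On input x, block {q0,q1,q2,q4,q5,q6} splits into {q0,q2,q5,q6} and {q1,q4}.
Refine {q0,q2,q5,q6} on symbol y: members go to different blocks, giving {q0,q2} and {q5,q6}.
Refine {q1,q4} on symbol y: members go to different blocks, giving {q1} and {q4}.
No further refinement is possible. Final partition (5 blocks): {q7} | {q0,q2} | {q1} | {q5,q6} | {q4}.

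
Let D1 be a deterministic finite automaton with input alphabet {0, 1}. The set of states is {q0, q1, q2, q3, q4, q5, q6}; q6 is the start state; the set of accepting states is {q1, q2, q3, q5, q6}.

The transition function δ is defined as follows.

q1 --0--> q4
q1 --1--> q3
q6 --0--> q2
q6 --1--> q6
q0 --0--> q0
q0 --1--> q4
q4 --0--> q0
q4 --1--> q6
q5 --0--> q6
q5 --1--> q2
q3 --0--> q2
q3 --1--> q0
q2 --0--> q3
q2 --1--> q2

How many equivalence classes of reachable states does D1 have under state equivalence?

First remove the unreachable states {q1,q5}; 5 states remain.
Start with accepting vs non-accepting: {q2,q3,q6} | {q0,q4}.
On input 1, block {q2,q3,q6} splits into {q2,q6} and {q3}.
Split {q2,q6} by δ(·,0) → {q2} and {q6}.
On input 1, block {q0,q4} splits into {q0} and {q4}.
The partition is now stable with 5 blocks: {q2} | {q0} | {q3} | {q6} | {q4}.

5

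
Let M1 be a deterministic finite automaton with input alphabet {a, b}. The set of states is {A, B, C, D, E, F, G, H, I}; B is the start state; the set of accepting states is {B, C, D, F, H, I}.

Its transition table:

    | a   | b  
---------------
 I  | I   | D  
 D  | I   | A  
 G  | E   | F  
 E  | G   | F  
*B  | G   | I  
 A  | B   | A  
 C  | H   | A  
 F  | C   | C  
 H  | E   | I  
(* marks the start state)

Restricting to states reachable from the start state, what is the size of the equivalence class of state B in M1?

2

Every state is reachable, so we keep all 9.
Initial partition by acceptance: {B,C,D,F,H,I} | {A,E,G}.
On input a, block {B,C,D,F,H,I} splits into {C,D,F,I} and {B,H}.
Split {C,D,F,I} by δ(·,a) → {D,F,I} and {C}.
On input a, block {D,F,I} splits into {D,I} and {F}.
Split {D,I} by δ(·,b) → {D} and {I}.
On input a, block {A,E,G} splits into {E,G} and {A}.
Stable partition: {D} | {E,G} | {B,H} | {C} | {F} | {I} | {A} — 7 equivalence classes.
State B belongs to the block {B,H}, which has 2 states.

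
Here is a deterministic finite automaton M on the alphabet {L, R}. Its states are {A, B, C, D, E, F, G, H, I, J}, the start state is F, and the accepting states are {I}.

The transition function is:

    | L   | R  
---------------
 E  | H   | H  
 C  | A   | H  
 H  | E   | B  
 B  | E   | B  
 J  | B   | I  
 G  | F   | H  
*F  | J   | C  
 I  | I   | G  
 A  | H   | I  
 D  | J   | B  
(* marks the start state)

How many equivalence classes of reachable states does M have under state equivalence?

Reachable states from the start: {A,B,C,E,F,G,H,I,J}. Unreachable: {D} — drop them.
Initial partition by acceptance: {I} | {A,B,C,E,F,G,H,J}.
Refine {A,B,C,E,F,G,H,J} on symbol R: members go to different blocks, giving {B,C,E,F,G,H} and {A,J}.
On input L, block {B,C,E,F,G,H} splits into {B,E,G,H} and {C,F}.
Split {B,E,G,H} by δ(·,L) → {B,E,H} and {G}.
Refine {C,F} on symbol R: members go to different blocks, giving {C} and {F}.
Stable partition: {I} | {B,E,H} | {A,J} | {C} | {G} | {F} — 6 equivalence classes.

6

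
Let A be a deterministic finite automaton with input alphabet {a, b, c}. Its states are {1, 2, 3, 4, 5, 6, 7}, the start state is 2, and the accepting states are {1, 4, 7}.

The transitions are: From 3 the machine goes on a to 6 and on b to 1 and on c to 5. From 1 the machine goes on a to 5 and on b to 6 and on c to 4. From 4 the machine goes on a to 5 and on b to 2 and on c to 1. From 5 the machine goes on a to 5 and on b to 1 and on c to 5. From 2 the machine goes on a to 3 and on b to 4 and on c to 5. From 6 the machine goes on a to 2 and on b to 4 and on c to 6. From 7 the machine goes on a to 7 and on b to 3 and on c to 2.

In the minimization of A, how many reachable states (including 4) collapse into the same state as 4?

Reachable states from the start: {1,2,3,4,5,6}. Unreachable: {7} — drop them.
Start with accepting vs non-accepting: {1,4} | {2,3,5,6}.
No further refinement is possible. Final partition (2 blocks): {1,4} | {2,3,5,6}.
State 4 belongs to the block {1,4}, which has 2 states.

2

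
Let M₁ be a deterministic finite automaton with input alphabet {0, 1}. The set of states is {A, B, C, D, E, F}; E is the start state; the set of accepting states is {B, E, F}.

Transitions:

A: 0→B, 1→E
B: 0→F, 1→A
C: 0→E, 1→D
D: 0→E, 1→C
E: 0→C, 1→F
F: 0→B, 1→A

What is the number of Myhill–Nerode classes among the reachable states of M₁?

4

Initial partition by acceptance: {B,E,F} | {A,C,D}.
On input 0, block {B,E,F} splits into {B,F} and {E}.
On input 0, block {A,C,D} splits into {C,D} and {A}.
No further refinement is possible. Final partition (4 blocks): {B,F} | {C,D} | {E} | {A}.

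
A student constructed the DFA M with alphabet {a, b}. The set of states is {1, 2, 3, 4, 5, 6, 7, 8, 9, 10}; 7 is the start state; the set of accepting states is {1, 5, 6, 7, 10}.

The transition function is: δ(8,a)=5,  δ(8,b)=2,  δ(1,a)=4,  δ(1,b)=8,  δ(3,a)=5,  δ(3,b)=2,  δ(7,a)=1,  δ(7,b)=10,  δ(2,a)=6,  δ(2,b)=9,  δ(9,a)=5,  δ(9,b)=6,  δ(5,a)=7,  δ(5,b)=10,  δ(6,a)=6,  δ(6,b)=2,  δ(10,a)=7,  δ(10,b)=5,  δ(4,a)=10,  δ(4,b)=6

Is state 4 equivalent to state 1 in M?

States {3} cannot be reached from the start state, so discard them.
Start with accepting vs non-accepting: {1,5,6,7,10} | {2,4,8,9}.
Split {1,5,6,7,10} by δ(·,a) → {5,6,7,10} and {1}.
Refine {5,6,7,10} on symbol a: members go to different blocks, giving {5,6,10} and {7}.
On input a, block {5,6,10} splits into {5,10} and {6}.
Refine {2,4,8,9} on symbol a: members go to different blocks, giving {4,8,9} and {2}.
On input b, block {4,8,9} splits into {4,9} and {8}.
No further refinement is possible. Final partition (7 blocks): {5,10} | {4,9} | {1} | {7} | {6} | {2} | {8}.
4 and 1 end up in different blocks, so they are distinguishable. For instance, the string 'ε' is accepted from only 1.

No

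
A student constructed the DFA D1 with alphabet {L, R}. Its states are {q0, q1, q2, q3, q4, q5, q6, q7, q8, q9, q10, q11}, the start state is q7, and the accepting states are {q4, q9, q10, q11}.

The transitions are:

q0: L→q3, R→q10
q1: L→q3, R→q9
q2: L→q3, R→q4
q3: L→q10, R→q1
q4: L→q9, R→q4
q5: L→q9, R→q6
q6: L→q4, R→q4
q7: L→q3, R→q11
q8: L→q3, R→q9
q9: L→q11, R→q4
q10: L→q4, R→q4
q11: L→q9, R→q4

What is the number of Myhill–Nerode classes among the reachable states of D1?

Reachable states from the start: {q1,q3,q4,q7,q9,q10,q11}. Unreachable: {q0,q2,q5,q6,q8} — drop them.
Initial partition by acceptance: {q4,q9,q10,q11} | {q1,q3,q7}.
Refine {q1,q3,q7} on symbol L: members go to different blocks, giving {q1,q7} and {q3}.
No further refinement is possible. Final partition (3 blocks): {q4,q9,q10,q11} | {q1,q7} | {q3}.

3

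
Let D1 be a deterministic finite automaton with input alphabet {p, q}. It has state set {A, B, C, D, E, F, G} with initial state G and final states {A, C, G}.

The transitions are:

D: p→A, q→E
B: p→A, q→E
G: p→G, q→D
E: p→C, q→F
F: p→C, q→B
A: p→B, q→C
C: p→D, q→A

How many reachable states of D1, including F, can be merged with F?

Every state is reachable, so we keep all 7.
Initial partition by acceptance: {A,C,G} | {B,D,E,F}.
Refine {A,C,G} on symbol p: members go to different blocks, giving {A,C} and {G}.
The partition is now stable with 3 blocks: {A,C} | {B,D,E,F} | {G}.
State F belongs to the block {B,D,E,F}, which has 4 states.

4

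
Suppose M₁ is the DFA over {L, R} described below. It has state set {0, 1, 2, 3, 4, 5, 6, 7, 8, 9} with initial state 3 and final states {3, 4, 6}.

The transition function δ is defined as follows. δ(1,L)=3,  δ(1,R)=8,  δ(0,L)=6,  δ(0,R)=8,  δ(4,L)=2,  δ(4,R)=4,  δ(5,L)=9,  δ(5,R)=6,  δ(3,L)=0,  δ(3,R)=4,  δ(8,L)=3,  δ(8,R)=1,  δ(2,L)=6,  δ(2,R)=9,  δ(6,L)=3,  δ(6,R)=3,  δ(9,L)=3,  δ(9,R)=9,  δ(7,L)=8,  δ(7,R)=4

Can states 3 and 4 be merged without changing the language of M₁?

Yes

First remove the unreachable states {5,7}; 8 states remain.
Start with accepting vs non-accepting: {3,4,6} | {0,1,2,8,9}.
Split {3,4,6} by δ(·,L) → {3,4} and {6}.
Refine {0,1,2,8,9} on symbol L: members go to different blocks, giving {1,8,9} and {0,2}.
No further refinement is possible. Final partition (4 blocks): {3,4} | {1,8,9} | {6} | {0,2}.
3 and 4 lie in the same block of the stable partition, so they are equivalent — no string distinguishes them.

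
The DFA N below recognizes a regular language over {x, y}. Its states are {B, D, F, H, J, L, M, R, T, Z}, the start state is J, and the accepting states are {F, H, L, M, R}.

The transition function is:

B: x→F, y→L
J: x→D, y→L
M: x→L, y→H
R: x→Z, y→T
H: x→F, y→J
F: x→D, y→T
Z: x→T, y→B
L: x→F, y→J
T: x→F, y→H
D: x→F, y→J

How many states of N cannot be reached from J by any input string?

4

No path from J leads to B, M, R, Z; the other 6 states are all reachable.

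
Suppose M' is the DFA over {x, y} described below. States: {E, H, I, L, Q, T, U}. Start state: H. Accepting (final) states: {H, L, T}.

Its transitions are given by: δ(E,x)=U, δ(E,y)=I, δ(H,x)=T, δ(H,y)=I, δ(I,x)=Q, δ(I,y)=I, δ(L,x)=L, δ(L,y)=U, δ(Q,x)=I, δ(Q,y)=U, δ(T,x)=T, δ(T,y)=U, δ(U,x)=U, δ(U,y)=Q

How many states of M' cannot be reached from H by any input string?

2

No path from H leads to E, L; the other 5 states are all reachable.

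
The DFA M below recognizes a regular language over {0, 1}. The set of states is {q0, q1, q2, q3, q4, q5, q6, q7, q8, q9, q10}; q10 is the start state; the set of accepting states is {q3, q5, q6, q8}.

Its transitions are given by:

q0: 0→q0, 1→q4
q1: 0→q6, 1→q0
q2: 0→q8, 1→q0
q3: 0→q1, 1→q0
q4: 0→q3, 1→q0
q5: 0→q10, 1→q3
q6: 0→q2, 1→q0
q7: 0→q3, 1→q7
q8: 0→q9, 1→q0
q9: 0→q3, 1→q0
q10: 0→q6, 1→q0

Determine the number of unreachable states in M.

BFS from q10 reaches {q0, q1, q2, q3, q4, q6, q8, q9, q10}; the 2 state(s) q5, q7 are never visited.

2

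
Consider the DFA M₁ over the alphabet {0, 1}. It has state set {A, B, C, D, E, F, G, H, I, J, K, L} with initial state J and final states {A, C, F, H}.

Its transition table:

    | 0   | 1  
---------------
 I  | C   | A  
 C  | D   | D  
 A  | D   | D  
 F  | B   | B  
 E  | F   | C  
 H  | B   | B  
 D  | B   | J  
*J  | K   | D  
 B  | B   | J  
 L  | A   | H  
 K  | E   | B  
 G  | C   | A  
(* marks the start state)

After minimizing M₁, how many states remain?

5

States {A,G,H,I,L} cannot be reached from the start state, so discard them.
Start with accepting vs non-accepting: {C,F} | {B,D,E,J,K}.
Split {B,D,E,J,K} by δ(·,0) → {B,D,J,K} and {E}.
Refine {B,D,J,K} on symbol 0: members go to different blocks, giving {B,D,J} and {K}.
On input 0, block {B,D,J} splits into {B,D} and {J}.
No further refinement is possible. Final partition (5 blocks): {C,F} | {B,D} | {E} | {K} | {J}.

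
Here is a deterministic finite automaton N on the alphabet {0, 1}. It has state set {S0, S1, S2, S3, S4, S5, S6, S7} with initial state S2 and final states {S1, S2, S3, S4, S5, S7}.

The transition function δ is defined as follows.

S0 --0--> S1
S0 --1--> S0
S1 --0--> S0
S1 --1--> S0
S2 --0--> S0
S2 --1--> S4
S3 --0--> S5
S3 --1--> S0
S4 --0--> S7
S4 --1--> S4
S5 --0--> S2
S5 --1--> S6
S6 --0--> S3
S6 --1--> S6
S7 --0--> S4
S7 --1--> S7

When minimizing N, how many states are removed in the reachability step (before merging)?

3

BFS from S2 reaches {S0, S1, S2, S4, S7}; the 3 state(s) S3, S5, S6 are never visited.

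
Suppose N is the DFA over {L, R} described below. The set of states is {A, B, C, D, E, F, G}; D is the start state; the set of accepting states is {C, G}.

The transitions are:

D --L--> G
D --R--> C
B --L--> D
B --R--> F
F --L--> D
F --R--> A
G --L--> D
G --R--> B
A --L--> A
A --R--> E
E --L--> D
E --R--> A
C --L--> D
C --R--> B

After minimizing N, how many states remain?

5

Every state is reachable, so we keep all 7.
P0 = {C,G} | {A,B,D,E,F}.
Split {A,B,D,E,F} by δ(·,L) → {A,B,E,F} and {D}.
On input L, block {A,B,E,F} splits into {B,E,F} and {A}.
On input R, block {B,E,F} splits into {E,F} and {B}.
No further refinement is possible. Final partition (5 blocks): {C,G} | {E,F} | {D} | {A} | {B}.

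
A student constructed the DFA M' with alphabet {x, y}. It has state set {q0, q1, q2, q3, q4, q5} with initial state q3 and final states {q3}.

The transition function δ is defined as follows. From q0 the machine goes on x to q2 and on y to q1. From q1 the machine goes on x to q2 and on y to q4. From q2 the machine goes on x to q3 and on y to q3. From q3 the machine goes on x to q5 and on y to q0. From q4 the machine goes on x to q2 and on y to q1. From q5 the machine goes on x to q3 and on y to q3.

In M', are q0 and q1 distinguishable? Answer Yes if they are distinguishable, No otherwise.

All states are reachable from the start state.
Start with accepting vs non-accepting: {q3} | {q0,q1,q2,q4,q5}.
Split {q0,q1,q2,q4,q5} by δ(·,x) → {q0,q1,q4} and {q2,q5}.
Stable partition: {q3} | {q0,q1,q4} | {q2,q5} — 3 equivalence classes.
q0 and q1 lie in the same block of the stable partition, so they are equivalent — no string distinguishes them.

No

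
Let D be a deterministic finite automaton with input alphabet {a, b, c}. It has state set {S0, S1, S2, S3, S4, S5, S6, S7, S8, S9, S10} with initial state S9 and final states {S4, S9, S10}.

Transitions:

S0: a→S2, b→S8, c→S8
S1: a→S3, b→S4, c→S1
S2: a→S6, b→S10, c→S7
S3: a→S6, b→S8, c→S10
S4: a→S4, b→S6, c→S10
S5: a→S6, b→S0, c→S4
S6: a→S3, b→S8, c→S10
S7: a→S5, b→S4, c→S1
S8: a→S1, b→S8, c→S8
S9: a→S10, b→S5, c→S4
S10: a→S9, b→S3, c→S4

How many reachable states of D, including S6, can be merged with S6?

3

All states are reachable from the start state.
Initial partition by acceptance: {S4,S9,S10} | {S0,S1,S2,S3,S5,S6,S7,S8}.
Refine {S0,S1,S2,S3,S5,S6,S7,S8} on symbol b: members go to different blocks, giving {S0,S3,S5,S6,S8} and {S1,S2,S7}.
Split {S0,S3,S5,S6,S8} by δ(·,a) → {S3,S5,S6} and {S0,S8}.
No further refinement is possible. Final partition (4 blocks): {S4,S9,S10} | {S3,S5,S6} | {S1,S2,S7} | {S0,S8}.
The equivalence class containing S6 is {S3,S5,S6}, of size 3.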